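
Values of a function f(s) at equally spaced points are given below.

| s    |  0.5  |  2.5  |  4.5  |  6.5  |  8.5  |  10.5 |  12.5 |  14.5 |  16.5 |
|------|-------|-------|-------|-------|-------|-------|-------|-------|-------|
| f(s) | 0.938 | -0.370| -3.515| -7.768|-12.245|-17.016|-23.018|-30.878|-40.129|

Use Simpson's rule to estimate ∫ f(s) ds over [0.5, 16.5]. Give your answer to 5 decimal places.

h = 2, n = 8.
(h/3)·[y₀ + 4y₁ + 2y₂ + 4y₃ + 2y₄ + 4y₅ + 2y₆ + 4y₇ + y₈] = 0.666667·(-340.875) = -227.25000.

-227.25000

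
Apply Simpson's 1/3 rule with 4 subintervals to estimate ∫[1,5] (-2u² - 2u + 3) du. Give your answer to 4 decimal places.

h = (5 − 1)/4 = 1.
Nodes u₀,…,u₄ = 1, 2, 3, 4, 5.
f(u) = -2u² - 2u + 3: f₀=-1, f₁=-9, f₂=-21, f₃=-37, f₄=-57.
(h/3)·[f₀ + 4f₁ + 2f₂ + 4f₃ + f₄] = 0.333333·(-284) = -94.6667.

-94.6667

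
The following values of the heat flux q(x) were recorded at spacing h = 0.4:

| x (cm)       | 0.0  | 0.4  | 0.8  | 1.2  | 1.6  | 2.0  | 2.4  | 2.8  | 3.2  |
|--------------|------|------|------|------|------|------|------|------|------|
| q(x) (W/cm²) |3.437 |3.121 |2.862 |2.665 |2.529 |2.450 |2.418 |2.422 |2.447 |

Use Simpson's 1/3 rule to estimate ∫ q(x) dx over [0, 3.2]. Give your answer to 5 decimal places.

h = 0.4, n = 8.
(h/3)·[y₀ + 4y₁ + 2y₂ + 4y₃ + 2y₄ + 4y₅ + 2y₆ + 4y₇ + y₈] = 0.133333·(64.134) = 8.55120.

8.55120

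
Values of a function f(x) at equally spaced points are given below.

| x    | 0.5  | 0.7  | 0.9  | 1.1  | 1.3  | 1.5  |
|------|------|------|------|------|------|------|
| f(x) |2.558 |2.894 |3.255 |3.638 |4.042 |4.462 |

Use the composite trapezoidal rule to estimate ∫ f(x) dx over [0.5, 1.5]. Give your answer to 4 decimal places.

3.4678

h = 0.2, n = 5.
(h/2)·[y₀ + 2y₁ + 2y₂ + 2y₃ + 2y₄ + y₅] = 0.1·(34.678) = 3.4678.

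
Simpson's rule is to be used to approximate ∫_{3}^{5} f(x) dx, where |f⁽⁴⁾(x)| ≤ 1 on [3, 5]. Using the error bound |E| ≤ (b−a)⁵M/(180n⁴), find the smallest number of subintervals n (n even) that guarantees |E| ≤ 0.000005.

14

Need 32/(180n⁴) ≤ 0.000005.
n⁴ ≥ 32/(180·0.000005) = 35555.6 ⇒ n ≥ 13.7318, so the smallest even n is 14. (n must be even for Simpson's rule.)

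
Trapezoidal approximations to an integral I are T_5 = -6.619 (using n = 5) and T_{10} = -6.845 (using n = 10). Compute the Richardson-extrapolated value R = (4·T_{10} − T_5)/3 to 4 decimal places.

R = (4·T_{10} − T_5) / 3 = (4·(-6.845) − (-6.619))/3 = (-20.761)/3 = -6.9203.

-6.9203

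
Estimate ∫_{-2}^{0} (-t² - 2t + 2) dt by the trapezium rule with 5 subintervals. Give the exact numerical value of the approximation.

5.28

h = (0 − (-2))/5 = 0.4.
Nodes t₀,…,t₅ = -2, -1.6, -1.2, -0.8, -0.4, 0.
f(t) = -t² - 2t + 2: f₀=2, f₁=2.64, f₂=2.96, f₃=2.96, f₄=2.64, f₅=2.
(h/2)·[f₀ + 2f₁ + 2f₂ + 2f₃ + 2f₄ + f₅] = 0.2·(26.4) = 5.28.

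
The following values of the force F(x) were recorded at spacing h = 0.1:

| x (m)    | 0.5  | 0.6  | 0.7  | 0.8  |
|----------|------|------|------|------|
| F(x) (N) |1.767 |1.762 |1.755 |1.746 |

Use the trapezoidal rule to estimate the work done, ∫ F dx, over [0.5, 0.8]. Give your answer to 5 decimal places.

h = 0.1, n = 3.
(h/2)·[y₀ + 2y₁ + 2y₂ + y₃] = 0.05·(10.547) = 0.52735.

0.52735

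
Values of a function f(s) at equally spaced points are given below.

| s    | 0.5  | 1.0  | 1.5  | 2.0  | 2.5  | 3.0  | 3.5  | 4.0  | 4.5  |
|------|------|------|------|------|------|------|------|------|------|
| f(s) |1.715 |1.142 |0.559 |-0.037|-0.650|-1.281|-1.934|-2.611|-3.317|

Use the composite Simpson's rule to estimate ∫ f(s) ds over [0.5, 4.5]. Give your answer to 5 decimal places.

-2.80000

h = 0.5, n = 8.
(h/3)·[y₀ + 4y₁ + 2y₂ + 4y₃ + 2y₄ + 4y₅ + 2y₆ + 4y₇ + y₈] = 0.166667·(-16.800) = -2.80000.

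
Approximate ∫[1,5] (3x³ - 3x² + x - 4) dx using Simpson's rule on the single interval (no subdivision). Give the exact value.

340

S = (b−a)/6 · [f(1) + 4f(3) + f(5)] = 0.666667·[(-3) + 4·53 + 301] = 340.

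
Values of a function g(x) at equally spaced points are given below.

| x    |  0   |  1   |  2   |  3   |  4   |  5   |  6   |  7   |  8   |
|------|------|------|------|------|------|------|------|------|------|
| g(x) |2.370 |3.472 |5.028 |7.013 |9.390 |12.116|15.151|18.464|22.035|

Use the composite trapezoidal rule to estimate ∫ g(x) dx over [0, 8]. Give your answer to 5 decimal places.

h = 1, n = 8.
(h/2)·[y₀ + 2y₁ + 2y₂ + 2y₃ + 2y₄ + 2y₅ + 2y₆ + 2y₇ + y₈] = 0.5·(165.673) = 82.83650.

82.83650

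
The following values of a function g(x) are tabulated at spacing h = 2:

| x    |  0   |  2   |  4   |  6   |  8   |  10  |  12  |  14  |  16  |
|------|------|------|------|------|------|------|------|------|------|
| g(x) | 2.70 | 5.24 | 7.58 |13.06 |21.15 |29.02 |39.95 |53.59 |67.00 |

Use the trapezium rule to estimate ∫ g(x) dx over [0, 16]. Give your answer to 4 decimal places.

h = 2, n = 8.
(h/2)·[y₀ + 2y₁ + 2y₂ + 2y₃ + 2y₄ + 2y₅ + 2y₆ + 2y₇ + y₈] = 1·(408.88) = 408.8800.

408.8800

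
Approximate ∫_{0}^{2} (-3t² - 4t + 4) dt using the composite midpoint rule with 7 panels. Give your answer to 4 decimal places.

h = (2 − 0)/7 = 0.285714.
Midpoints m₁,…,m₇ = 0.142857, 0.428571, 0.714286, 1, 1.285714, 1.571429, 1.857143.
f(m₁)=3.367347, f(m₂)=1.734694, f(m₃)=-0.387755, f(m₄)=-3, f(m₅)=-6.102041, f(m₆)=-9.693878, f(m₇)=-13.775510.
h·[f(m₁) + f(m₂) + f(m₃) + f(m₄) + f(m₅) + f(m₆) + f(m₇)] = 0.285714·(-27.857143) = -7.9592.

-7.9592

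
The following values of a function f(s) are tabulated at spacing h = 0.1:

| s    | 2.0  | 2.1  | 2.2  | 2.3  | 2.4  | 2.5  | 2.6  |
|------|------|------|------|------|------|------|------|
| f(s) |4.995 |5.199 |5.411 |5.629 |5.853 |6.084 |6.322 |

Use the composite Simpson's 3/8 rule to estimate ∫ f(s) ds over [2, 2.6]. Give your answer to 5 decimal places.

h = 0.1, n = 6.
(3h/8)·[y₀ + 3y₁ + 3y₂ + 2y₃ + 3y₄ + 3y₅ + y₆] = 0.0375·(90.216) = 3.38310.

3.38310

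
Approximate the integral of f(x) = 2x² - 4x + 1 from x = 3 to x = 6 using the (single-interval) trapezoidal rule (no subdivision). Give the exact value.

T = (b−a)/2 · [f(3) + f(6)] = 1.5·[7 + 49] = 84.

84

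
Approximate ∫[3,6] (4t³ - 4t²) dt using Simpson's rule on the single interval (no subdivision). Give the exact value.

S = (b−a)/6 · [f(3) + 4f(4.5) + f(6)] = 0.5·[72 + 4·283.5 + 720] = 963.

963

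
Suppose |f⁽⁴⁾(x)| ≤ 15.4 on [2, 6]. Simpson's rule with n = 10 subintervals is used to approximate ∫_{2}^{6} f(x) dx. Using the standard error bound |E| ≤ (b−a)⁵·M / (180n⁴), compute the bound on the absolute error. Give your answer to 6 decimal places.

|E| ≤ (4)⁵·15.4 / (180·10⁴) = 15769.6/1800000 = 0.008761.

0.008761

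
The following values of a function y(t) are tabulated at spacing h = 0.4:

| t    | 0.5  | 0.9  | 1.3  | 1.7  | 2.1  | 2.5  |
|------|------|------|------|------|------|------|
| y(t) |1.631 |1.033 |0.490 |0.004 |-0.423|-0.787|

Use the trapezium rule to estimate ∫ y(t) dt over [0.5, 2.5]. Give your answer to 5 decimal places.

0.61040

h = 0.4, n = 5.
(h/2)·[y₀ + 2y₁ + 2y₂ + 2y₃ + 2y₄ + y₅] = 0.2·(3.052) = 0.61040.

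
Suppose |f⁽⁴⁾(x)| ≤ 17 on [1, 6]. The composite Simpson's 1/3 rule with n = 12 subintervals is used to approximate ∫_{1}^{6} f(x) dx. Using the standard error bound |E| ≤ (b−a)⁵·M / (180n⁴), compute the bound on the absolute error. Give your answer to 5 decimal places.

0.01423

|E| ≤ (5)⁵·17 / (180·12⁴) = 53125/3732480 = 0.01423.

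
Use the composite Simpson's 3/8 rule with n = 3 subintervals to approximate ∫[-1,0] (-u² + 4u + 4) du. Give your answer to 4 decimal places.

1.6667

h = (0 − (-1))/3 = 0.333333.
Nodes u₀,…,u₃ = -1, -0.666667, -0.333333, 0.
f(u) = -u² + 4u + 4: f₀=-1, f₁=0.888889, f₂=2.555556, f₃=4.
(3h/8)·[f₀ + 3f₁ + 3f₂ + f₃] = 0.125·(13.333333) = 1.6667.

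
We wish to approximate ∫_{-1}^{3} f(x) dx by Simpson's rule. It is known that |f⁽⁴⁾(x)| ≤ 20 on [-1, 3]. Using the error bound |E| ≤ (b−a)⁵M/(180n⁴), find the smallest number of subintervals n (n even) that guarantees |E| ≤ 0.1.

6

Need 20480/(180n⁴) ≤ 0.1.
n⁴ ≥ 20480/(180·0.1) = 1137.78 ⇒ n ≥ 5.8078, so the smallest even n is 6. (n must be even for Simpson's rule.)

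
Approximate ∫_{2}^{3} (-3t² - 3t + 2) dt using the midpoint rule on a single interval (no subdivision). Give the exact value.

-24.25

M = (b−a)·f(2.5) = 1·(-24.25) = -24.25.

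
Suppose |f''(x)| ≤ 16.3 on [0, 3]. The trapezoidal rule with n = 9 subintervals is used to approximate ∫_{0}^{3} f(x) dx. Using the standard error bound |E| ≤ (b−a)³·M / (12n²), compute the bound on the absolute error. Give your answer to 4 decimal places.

|E| ≤ (3)³·16.3 / (12·9²) = 440.1/972 = 0.4528.

0.4528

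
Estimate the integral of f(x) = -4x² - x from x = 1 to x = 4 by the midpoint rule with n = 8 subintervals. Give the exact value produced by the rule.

-91.359375

h = (4 − 1)/8 = 0.375.
Midpoints m₁,…,m₈ = 1.1875, 1.5625, 1.9375, 2.3125, 2.6875, 3.0625, 3.4375, 3.8125.
f(m₁)=-6.828125, f(m₂)=-11.328125, f(m₃)=-16.953125, f(m₄)=-23.703125, f(m₅)=-31.578125, f(m₆)=-40.578125, f(m₇)=-50.703125, f(m₈)=-61.953125.
h·[f(m₁) + f(m₂) + f(m₃) + f(m₄) + f(m₅) + f(m₆) + f(m₇) + f(m₈)] = 0.375·(-243.625) = -91.359375.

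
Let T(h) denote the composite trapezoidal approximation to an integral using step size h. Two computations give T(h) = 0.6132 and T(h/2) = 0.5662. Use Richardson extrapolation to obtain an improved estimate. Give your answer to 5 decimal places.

R = (4·T(h/2) − T(h)) / 3 = (4·0.5662 − 0.6132)/3 = (1.6516)/3 = 0.55053.

0.55053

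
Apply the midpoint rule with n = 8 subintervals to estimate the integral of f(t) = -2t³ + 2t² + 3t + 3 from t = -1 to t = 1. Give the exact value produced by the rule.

h = (1 − (-1))/8 = 0.25.
Midpoints m₁,…,m₈ = -0.875, -0.625, -0.375, -0.125, 0.125, 0.375, 0.625, 0.875.
f(m₁)=3.24609375, f(m₂)=2.39453125, f(m₃)=2.26171875, f(m₄)=2.66015625, f(m₅)=3.40234375, f(m₆)=4.30078125, f(m₇)=5.16796875, f(m₈)=5.81640625.
h·[f(m₁) + f(m₂) + f(m₃) + f(m₄) + f(m₅) + f(m₆) + f(m₇) + f(m₈)] = 0.25·(29.25) = 7.3125.

7.3125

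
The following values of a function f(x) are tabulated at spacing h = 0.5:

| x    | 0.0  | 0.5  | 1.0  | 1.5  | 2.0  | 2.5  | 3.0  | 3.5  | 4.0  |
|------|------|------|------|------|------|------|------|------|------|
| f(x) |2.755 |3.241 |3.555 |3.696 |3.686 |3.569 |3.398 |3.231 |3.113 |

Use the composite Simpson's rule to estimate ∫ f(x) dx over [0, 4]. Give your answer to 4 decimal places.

h = 0.5, n = 8.
(h/3)·[y₀ + 4y₁ + 2y₂ + 4y₃ + 2y₄ + 4y₅ + 2y₆ + 4y₇ + y₈] = 0.166667·(82.094) = 13.6823.

13.6823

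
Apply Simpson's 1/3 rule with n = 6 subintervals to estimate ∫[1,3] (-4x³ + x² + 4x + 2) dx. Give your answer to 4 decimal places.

-51.3333

h = (3 − 1)/6 = 0.333333.
Nodes x₀,…,x₆ = 1, 1.333333, 1.666667, 2, 2.333333, 2.666667, 3.
f(x) = -4x³ + x² + 4x + 2: f₀=3, f₁=-0.370370, f₂=-7.074074, f₃=-18, f₄=-34.037037, f₅=-56.074074, f₆=-85.
(h/3)·[f₀ + 4f₁ + 2f₂ + 4f₃ + 2f₄ + 4f₅ + f₆] = 0.111111·(-462) = -51.3333.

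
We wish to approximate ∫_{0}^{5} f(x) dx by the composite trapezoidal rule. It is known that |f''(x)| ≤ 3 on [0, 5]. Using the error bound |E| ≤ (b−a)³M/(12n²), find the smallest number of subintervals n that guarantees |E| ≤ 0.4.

9

Need 375/(12n²) ≤ 0.4.
n² ≥ 375/(12·0.4) = 78.125 ⇒ n ≥ 8.8388, so the smallest n is 9.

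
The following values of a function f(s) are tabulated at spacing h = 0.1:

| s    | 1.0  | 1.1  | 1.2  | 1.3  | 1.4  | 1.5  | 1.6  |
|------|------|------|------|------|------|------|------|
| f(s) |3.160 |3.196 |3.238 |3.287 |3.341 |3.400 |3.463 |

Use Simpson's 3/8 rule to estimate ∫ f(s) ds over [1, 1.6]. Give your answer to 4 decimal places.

1.9771

h = 0.1, n = 6.
(3h/8)·[y₀ + 3y₁ + 3y₂ + 2y₃ + 3y₄ + 3y₅ + y₆] = 0.0375·(52.722) = 1.9771.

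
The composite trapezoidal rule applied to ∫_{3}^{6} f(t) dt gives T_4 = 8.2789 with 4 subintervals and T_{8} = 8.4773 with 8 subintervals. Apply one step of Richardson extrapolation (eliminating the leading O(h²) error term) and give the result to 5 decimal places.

8.54343

R = (4·T_{8} − T_4) / 3 = (4·8.4773 − 8.2789)/3 = (25.6303)/3 = 8.54343.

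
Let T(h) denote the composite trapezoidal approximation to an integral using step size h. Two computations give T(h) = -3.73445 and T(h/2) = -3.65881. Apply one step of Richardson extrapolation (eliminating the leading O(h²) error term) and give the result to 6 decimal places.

R = (4·T(h/2) − T(h)) / 3 = (4·(-3.65881) − (-3.73445))/3 = (-10.90079)/3 = -3.633597.

-3.633597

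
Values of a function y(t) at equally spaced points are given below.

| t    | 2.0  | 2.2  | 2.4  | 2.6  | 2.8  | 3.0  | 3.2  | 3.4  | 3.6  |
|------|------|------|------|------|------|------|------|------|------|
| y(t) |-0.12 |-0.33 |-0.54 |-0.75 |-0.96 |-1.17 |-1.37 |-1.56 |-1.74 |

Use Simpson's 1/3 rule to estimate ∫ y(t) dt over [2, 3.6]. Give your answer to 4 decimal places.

h = 0.2, n = 8.
(h/3)·[y₀ + 4y₁ + 2y₂ + 4y₃ + 2y₄ + 4y₅ + 2y₆ + 4y₇ + y₈] = 0.066667·(-22.84) = -1.5227.

-1.5227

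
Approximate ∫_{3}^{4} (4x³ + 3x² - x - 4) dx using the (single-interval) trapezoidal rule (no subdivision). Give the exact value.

212

T = (b−a)/2 · [f(3) + f(4)] = 0.5·[128 + 296] = 212.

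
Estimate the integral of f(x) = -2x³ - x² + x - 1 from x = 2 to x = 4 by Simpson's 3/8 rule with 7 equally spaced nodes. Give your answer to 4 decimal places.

-134.6667

h = (4 − 2)/6 = 0.333333.
Nodes x₀,…,x₆ = 2, 2.333333, 2.666667, 3, 3.333333, 3.666667, 4.
f(x) = -2x³ - x² + x - 1: f₀=-19, f₁=-29.518519, f₂=-43.370370, f₃=-61, f₄=-82.851852, f₅=-109.370370, f₆=-141.
(3h/8)·[f₀ + 3f₁ + 3f₂ + 2f₃ + 3f₄ + 3f₅ + f₆] = 0.125·(-1077.333333) = -134.6667.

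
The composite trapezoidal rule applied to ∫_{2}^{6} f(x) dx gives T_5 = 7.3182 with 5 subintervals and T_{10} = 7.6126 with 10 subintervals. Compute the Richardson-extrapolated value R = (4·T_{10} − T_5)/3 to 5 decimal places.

7.71073

R = (4·T_{10} − T_5) / 3 = (4·7.6126 − 7.3182)/3 = (23.1322)/3 = 7.71073.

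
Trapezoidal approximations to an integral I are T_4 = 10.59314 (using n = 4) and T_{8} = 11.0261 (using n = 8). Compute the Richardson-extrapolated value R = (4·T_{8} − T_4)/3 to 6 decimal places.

11.170420

R = (4·T_{8} − T_4) / 3 = (4·11.0261 − 10.59314)/3 = (33.51126)/3 = 11.170420.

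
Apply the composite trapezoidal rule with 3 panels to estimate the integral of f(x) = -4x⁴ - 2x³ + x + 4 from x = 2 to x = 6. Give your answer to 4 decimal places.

h = (6 − 2)/3 = 1.333333.
Nodes x₀,…,x₃ = 2, 3.333333, 4.666667, 6.
f(x) = -4x⁴ - 2x³ + x + 4: f₀=-74, f₁=-560.567901, f₂=-2091.679012, f₃=-5606.
(h/2)·[f₀ + 2f₁ + 2f₂ + f₃] = 0.666667·(-10984.493827) = -7322.9959.

-7322.9959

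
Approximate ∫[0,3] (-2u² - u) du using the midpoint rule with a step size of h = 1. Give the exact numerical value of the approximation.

h = (3 − 0)/3 = 1.
Midpoints m₁,…,m₃ = 0.5, 1.5, 2.5.
f(m₁)=-1, f(m₂)=-6, f(m₃)=-15.
h·[f(m₁) + f(m₂) + f(m₃)] = 1·(-22) = -22.

-22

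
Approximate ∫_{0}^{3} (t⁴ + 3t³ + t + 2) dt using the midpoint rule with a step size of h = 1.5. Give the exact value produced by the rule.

h = (3 − 0)/2 = 1.5.
Midpoints m₁,…,m₂ = 0.75, 2.25.
f(m₁)=4.33203125, f(m₂)=64.05078125.
h·[f(m₁) + f(m₂)] = 1.5·(68.3828125) = 102.57421875.

102.57421875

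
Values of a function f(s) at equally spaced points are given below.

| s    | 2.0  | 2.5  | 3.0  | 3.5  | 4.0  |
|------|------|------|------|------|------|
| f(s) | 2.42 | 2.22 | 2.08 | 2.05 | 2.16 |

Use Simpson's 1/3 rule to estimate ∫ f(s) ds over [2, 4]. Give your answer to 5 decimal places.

h = 0.5, n = 4.
(h/3)·[y₀ + 4y₁ + 2y₂ + 4y₃ + y₄] = 0.166667·(25.82) = 4.30333.

4.30333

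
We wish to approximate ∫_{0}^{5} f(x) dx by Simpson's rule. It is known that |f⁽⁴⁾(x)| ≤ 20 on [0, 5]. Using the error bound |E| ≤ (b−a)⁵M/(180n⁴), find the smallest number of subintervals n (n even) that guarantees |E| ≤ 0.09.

Need 62500/(180n⁴) ≤ 0.09.
n⁴ ≥ 62500/(180·0.09) = 3858.02 ⇒ n ≥ 7.8812, so the smallest even n is 8. (n must be even for Simpson's rule.)

8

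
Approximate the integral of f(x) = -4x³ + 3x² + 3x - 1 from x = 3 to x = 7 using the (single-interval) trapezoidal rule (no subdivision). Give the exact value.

T = (b−a)/2 · [f(3) + f(7)] = 2·[(-73) + (-1205)] = -2556.

-2556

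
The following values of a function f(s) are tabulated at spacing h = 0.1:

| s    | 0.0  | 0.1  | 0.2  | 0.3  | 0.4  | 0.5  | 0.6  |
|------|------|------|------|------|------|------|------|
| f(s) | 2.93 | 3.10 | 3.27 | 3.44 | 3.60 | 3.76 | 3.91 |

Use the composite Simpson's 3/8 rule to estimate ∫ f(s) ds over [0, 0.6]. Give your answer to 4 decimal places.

2.0591

h = 0.1, n = 6.
(3h/8)·[y₀ + 3y₁ + 3y₂ + 2y₃ + 3y₄ + 3y₅ + y₆] = 0.0375·(54.91) = 2.0591.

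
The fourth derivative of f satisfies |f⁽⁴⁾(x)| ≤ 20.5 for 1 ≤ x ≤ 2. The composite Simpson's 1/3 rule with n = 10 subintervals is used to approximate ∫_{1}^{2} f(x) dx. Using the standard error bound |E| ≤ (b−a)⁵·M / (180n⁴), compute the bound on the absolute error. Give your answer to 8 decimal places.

0.00001139

|E| ≤ (1)⁵·20.5 / (180·10⁴) = 20.5/1800000 = 0.00001139.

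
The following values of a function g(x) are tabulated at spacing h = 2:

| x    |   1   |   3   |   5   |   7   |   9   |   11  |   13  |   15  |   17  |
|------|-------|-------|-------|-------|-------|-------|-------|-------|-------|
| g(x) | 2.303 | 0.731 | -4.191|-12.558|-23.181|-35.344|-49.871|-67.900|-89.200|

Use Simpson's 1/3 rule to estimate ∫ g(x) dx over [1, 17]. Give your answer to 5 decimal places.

-467.77800

h = 2, n = 8.
(h/3)·[y₀ + 4y₁ + 2y₂ + 4y₃ + 2y₄ + 4y₅ + 2y₆ + 4y₇ + y₈] = 0.666667·(-701.667) = -467.77800.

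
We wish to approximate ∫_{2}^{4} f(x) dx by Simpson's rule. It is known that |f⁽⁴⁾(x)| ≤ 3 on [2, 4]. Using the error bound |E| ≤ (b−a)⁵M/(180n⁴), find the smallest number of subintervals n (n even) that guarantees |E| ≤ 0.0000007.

Need 96/(180n⁴) ≤ 0.0000007.
n⁴ ≥ 96/(180·0.0000007) = 761905 ⇒ n ≥ 29.5444, so the smallest even n is 30. (n must be even for Simpson's rule.)

30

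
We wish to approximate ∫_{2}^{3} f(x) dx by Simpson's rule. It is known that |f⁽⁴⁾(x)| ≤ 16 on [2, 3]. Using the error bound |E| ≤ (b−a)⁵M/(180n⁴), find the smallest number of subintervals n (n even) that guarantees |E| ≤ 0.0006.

Need 16/(180n⁴) ≤ 0.0006.
n⁴ ≥ 16/(180·0.0006) = 148.148 ⇒ n ≥ 3.4888, so the smallest even n is 4. (n must be even for Simpson's rule.)

4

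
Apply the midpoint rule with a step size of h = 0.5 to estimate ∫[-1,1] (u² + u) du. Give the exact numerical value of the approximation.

0.625

h = (1 − (-1))/4 = 0.5.
Midpoints m₁,…,m₄ = -0.75, -0.25, 0.25, 0.75.
f(m₁)=-0.1875, f(m₂)=-0.1875, f(m₃)=0.3125, f(m₄)=1.3125.
h·[f(m₁) + f(m₂) + f(m₃) + f(m₄)] = 0.5·(1.25) = 0.625.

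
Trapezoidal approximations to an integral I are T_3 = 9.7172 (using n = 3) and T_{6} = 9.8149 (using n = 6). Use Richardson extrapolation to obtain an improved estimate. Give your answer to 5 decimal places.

9.84747

R = (4·T_{6} − T_3) / 3 = (4·9.8149 − 9.7172)/3 = (29.5424)/3 = 9.84747.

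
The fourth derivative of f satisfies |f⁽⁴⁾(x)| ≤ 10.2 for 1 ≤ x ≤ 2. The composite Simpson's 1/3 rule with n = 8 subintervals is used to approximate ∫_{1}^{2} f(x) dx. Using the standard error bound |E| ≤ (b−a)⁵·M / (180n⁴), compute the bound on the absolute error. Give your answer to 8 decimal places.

|E| ≤ (1)⁵·10.2 / (180·8⁴) = 10.2/737280 = 0.00001383.

0.00001383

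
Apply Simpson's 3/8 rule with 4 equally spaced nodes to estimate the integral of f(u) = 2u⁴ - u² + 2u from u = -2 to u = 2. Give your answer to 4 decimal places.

h = (2 − (-2))/3 = 1.333333.
Nodes u₀,…,u₃ = -2, -0.666667, 0.666667, 2.
f(u) = 2u⁴ - u² + 2u: f₀=24, f₁=-1.382716, f₂=1.283951, f₃=32.
(3h/8)·[f₀ + 3f₁ + 3f₂ + f₃] = 0.5·(55.703704) = 27.8519.

27.8519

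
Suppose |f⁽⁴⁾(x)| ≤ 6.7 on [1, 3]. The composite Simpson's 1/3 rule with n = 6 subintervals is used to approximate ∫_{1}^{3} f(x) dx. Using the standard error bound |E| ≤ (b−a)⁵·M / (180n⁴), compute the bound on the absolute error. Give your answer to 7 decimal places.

0.0009191

|E| ≤ (2)⁵·6.7 / (180·6⁴) = 214.4/233280 = 0.0009191.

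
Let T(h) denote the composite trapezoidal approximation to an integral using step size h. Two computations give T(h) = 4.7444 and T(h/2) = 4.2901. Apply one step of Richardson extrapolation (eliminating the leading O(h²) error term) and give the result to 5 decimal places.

R = (4·T(h/2) − T(h)) / 3 = (4·4.2901 − 4.7444)/3 = (12.4160)/3 = 4.13867.

4.13867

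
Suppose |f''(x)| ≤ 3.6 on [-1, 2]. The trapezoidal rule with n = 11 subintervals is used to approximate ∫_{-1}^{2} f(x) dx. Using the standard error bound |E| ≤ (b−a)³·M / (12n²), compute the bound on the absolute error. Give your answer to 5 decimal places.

|E| ≤ (3)³·3.6 / (12·11²) = 97.2/1452 = 0.06694.

0.06694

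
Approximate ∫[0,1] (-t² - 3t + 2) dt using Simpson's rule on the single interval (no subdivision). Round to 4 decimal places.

0.1667

S = (b−a)/6 · [f(0) + 4f(0.5) + f(1)] = 0.166667·[2 + 4·0.25 + (-2)] = 0.1667.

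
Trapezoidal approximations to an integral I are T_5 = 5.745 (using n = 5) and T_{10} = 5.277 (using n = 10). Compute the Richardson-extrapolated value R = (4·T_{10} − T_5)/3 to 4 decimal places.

5.1210

R = (4·T_{10} − T_5) / 3 = (4·5.277 − 5.745)/3 = (15.363)/3 = 5.1210.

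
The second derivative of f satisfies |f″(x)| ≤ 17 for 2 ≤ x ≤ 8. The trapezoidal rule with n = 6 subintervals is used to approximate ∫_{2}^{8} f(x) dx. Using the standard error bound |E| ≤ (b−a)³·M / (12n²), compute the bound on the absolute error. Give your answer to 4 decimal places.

|E| ≤ (6)³·17 / (12·6²) = 3672/432 = 8.5000.

8.5000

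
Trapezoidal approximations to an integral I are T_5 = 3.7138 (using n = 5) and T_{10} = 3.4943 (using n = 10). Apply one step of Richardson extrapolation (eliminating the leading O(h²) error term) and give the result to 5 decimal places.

R = (4·T_{10} − T_5) / 3 = (4·3.4943 − 3.7138)/3 = (10.2634)/3 = 3.42113.

3.42113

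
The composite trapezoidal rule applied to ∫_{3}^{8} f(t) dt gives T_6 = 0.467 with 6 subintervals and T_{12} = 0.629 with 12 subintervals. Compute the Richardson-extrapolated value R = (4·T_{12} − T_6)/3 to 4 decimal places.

0.6830

R = (4·T_{12} − T_6) / 3 = (4·0.629 − 0.467)/3 = (2.049)/3 = 0.6830.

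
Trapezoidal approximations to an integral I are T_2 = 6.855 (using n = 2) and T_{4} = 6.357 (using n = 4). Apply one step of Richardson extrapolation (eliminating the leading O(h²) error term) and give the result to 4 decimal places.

6.1910

R = (4·T_{4} − T_2) / 3 = (4·6.357 − 6.855)/3 = (18.573)/3 = 6.1910.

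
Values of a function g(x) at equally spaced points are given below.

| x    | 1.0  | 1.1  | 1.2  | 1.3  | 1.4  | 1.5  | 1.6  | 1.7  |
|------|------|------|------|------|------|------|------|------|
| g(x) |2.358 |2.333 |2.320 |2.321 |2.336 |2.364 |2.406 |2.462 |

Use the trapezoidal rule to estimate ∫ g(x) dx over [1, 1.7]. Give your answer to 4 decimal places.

h = 0.1, n = 7.
(h/2)·[y₀ + 2y₁ + 2y₂ + 2y₃ + 2y₄ + 2y₅ + 2y₆ + y₇] = 0.05·(32.980) = 1.6490.

1.6490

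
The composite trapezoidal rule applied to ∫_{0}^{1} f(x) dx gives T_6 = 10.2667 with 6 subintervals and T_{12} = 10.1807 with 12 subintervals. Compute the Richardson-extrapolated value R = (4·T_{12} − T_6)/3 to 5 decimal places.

10.15203

R = (4·T_{12} − T_6) / 3 = (4·10.1807 − 10.2667)/3 = (30.4561)/3 = 10.15203.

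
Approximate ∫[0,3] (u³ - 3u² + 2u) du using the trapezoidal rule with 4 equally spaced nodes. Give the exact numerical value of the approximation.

3

h = (3 − 0)/3 = 1.
Nodes u₀,…,u₃ = 0, 1, 2, 3.
f(u) = u³ - 3u² + 2u: f₀=0, f₁=0, f₂=0, f₃=6.
(h/2)·[f₀ + 2f₁ + 2f₂ + f₃] = 0.5·(6) = 3.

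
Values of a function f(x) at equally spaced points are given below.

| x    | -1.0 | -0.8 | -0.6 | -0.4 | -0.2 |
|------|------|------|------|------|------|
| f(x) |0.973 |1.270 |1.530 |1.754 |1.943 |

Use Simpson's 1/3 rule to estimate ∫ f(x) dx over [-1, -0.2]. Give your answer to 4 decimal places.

1.2048

h = 0.2, n = 4.
(h/3)·[y₀ + 4y₁ + 2y₂ + 4y₃ + y₄] = 0.066667·(18.072) = 1.2048.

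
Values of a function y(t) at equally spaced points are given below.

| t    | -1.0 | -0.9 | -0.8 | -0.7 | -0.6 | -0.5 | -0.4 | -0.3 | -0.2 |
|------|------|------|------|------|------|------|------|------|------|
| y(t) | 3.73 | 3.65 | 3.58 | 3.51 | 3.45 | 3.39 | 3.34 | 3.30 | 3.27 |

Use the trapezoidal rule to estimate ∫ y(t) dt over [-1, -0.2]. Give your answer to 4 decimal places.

h = 0.1, n = 8.
(h/2)·[y₀ + 2y₁ + 2y₂ + 2y₃ + 2y₄ + 2y₅ + 2y₆ + 2y₇ + y₈] = 0.05·(55.44) = 2.7720.

2.7720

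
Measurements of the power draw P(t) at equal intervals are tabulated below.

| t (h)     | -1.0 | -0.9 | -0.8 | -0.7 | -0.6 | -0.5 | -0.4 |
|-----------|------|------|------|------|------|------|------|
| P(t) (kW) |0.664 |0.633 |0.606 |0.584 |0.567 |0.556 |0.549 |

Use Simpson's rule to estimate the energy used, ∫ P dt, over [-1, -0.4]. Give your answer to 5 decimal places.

h = 0.1, n = 6.
(h/3)·[y₀ + 4y₁ + 2y₂ + 4y₃ + 2y₄ + 4y₅ + y₆] = 0.033333·(10.651) = 0.35503.

0.35503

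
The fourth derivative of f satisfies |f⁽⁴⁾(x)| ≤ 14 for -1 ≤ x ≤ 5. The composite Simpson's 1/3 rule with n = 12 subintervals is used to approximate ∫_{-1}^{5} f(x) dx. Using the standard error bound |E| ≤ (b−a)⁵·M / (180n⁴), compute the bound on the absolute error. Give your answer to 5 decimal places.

0.02917

|E| ≤ (6)⁵·14 / (180·12⁴) = 108864/3732480 = 0.02917.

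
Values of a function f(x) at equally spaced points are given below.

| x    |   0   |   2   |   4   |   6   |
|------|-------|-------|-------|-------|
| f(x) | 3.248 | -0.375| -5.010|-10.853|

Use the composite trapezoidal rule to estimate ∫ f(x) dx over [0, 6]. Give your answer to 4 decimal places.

-18.3750

h = 2, n = 3.
(h/2)·[y₀ + 2y₁ + 2y₂ + y₃] = 1·(-18.375) = -18.3750.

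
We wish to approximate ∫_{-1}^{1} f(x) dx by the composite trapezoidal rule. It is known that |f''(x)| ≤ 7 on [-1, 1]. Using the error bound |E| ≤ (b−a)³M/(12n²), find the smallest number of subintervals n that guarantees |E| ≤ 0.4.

4

Need 56/(12n²) ≤ 0.4.
n² ≥ 56/(12·0.4) = 11.6667 ⇒ n ≥ 3.4157, so the smallest n is 4.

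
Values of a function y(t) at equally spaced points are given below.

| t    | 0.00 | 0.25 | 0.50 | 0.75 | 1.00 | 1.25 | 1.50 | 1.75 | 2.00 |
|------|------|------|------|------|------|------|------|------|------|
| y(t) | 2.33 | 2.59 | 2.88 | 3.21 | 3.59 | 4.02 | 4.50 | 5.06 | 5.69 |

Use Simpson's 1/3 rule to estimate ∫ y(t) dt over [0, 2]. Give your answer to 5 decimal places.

h = 0.25, n = 8.
(h/3)·[y₀ + 4y₁ + 2y₂ + 4y₃ + 2y₄ + 4y₅ + 2y₆ + 4y₇ + y₈] = 0.083333·(89.48) = 7.45667.

7.45667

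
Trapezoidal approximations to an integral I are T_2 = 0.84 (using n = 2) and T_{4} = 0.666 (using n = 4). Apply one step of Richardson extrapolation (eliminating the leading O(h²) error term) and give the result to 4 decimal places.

0.6080

R = (4·T_{4} − T_2) / 3 = (4·0.666 − 0.84)/3 = (1.824)/3 = 0.6080.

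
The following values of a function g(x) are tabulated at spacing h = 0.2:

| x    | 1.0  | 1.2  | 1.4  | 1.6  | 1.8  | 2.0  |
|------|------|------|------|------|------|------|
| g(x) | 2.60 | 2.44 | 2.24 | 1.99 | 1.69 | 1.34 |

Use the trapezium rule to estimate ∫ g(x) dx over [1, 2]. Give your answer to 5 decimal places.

2.06600

h = 0.2, n = 5.
(h/2)·[y₀ + 2y₁ + 2y₂ + 2y₃ + 2y₄ + y₅] = 0.1·(20.66) = 2.06600.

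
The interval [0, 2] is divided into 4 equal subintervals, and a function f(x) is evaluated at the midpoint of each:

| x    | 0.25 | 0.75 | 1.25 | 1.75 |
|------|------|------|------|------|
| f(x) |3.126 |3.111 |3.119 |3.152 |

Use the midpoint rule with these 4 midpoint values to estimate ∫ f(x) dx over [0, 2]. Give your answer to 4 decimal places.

6.2540

h = 0.5, n = 4.
h·[y(m₁) + y(m₂) + y(m₃) + y(m₄)] = 0.5·(12.508) = 6.2540.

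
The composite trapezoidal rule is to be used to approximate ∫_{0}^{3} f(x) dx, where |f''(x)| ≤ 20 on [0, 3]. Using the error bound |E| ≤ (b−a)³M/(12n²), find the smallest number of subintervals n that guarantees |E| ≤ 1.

7

Need 540/(12n²) ≤ 1.
n² ≥ 540/(12·1) = 45 ⇒ n ≥ 6.7082, so the smallest n is 7.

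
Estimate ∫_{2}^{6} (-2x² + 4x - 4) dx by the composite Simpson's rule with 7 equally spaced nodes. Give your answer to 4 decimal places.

-90.6667

h = (6 − 2)/6 = 0.666667.
Nodes x₀,…,x₆ = 2, 2.666667, 3.333333, 4, 4.666667, 5.333333, 6.
f(x) = -2x² + 4x - 4: f₀=-4, f₁=-7.555556, f₂=-12.888889, f₃=-20, f₄=-28.888889, f₅=-39.555556, f₆=-52.
(h/3)·[f₀ + 4f₁ + 2f₂ + 4f₃ + 2f₄ + 4f₅ + f₆] = 0.222222·(-408) = -90.6667.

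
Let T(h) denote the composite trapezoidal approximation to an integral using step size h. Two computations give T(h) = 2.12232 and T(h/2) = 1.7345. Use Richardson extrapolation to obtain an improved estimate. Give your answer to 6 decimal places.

1.605227

R = (4·T(h/2) − T(h)) / 3 = (4·1.7345 − 2.12232)/3 = (4.81568)/3 = 1.605227.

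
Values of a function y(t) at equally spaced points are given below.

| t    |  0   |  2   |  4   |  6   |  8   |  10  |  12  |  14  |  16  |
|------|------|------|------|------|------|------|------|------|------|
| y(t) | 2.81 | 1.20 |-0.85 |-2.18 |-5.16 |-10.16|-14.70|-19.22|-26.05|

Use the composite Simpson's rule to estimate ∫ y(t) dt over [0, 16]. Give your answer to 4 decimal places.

h = 2, n = 8.
(h/3)·[y₀ + 4y₁ + 2y₂ + 4y₃ + 2y₄ + 4y₅ + 2y₆ + 4y₇ + y₈] = 0.666667·(-186.10) = -124.0667.

-124.0667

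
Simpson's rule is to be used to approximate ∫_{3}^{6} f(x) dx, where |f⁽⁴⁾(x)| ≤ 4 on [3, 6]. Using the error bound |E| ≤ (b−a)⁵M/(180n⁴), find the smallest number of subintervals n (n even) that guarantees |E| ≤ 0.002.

Need 972/(180n⁴) ≤ 0.002.
n⁴ ≥ 972/(180·0.002) = 2700 ⇒ n ≥ 7.2084, so the smallest even n is 8. (n must be even for Simpson's rule.)

8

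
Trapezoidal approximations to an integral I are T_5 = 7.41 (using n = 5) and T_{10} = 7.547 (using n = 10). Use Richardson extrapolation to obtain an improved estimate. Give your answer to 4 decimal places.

R = (4·T_{10} − T_5) / 3 = (4·7.547 − 7.41)/3 = (22.778)/3 = 7.5927.

7.5927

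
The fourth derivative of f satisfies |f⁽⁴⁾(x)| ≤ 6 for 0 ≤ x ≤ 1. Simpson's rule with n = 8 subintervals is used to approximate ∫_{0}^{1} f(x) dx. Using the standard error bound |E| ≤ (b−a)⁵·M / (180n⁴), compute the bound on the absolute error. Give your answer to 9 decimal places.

0.000008138

|E| ≤ (1)⁵·6 / (180·8⁴) = 6/737280 = 0.000008138.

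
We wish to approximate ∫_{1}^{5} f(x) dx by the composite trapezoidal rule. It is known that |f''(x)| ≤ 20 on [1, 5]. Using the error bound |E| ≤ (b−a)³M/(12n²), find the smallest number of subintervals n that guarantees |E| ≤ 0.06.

43

Need 1280/(12n²) ≤ 0.06.
n² ≥ 1280/(12·0.06) = 1777.78 ⇒ n ≥ 42.1637, so the smallest n is 43.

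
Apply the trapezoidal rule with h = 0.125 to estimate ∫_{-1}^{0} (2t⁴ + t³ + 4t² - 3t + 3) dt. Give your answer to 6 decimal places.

6.000244

h = (0 − (-1))/8 = 0.125.
Nodes t₀,…,t₈ = -1, -0.875, -0.75, -0.625, -0.5, -0.375, -0.25, -0.125, 0.
f(t) = 2t⁴ + t³ + 4t² - 3t + 3: f₀=11, f₁=9.18994140625, f₂=7.7109375, f₃=6.49853515625, f₄=5.5, f₅=4.67431640625, f₆=3.9921875, f₇=3.43603515625, f₈=3.
(h/2)·[f₀ + 2f₁ + 2f₂ + 2f₃ + 2f₄ + 2f₅ + 2f₆ + 2f₇ + f₈] = 0.0625·(96.00390625) = 6.000244.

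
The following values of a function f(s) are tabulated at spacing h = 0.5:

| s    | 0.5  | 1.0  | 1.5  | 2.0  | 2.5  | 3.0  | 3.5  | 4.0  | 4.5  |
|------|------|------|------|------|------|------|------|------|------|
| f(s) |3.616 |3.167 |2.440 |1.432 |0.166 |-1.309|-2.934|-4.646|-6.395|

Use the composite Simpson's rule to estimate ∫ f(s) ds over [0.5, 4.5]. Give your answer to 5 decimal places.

h = 0.5, n = 8.
(h/3)·[y₀ + 4y₁ + 2y₂ + 4y₃ + 2y₄ + 4y₅ + 2y₆ + 4y₇ + y₈] = 0.166667·(-8.859) = -1.47650.

-1.47650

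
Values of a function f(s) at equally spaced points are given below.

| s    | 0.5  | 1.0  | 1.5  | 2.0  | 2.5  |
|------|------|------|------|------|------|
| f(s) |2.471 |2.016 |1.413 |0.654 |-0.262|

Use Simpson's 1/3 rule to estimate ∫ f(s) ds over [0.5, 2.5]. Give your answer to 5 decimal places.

h = 0.5, n = 4.
(h/3)·[y₀ + 4y₁ + 2y₂ + 4y₃ + y₄] = 0.166667·(15.715) = 2.61917.

2.61917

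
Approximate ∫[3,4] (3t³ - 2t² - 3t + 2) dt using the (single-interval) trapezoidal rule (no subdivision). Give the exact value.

103

T = (b−a)/2 · [f(3) + f(4)] = 0.5·[56 + 150] = 103.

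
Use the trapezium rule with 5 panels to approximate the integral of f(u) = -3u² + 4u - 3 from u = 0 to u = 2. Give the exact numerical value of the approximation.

-6.16

h = (2 − 0)/5 = 0.4.
Nodes u₀,…,u₅ = 0, 0.4, 0.8, 1.2, 1.6, 2.
f(u) = -3u² + 4u - 3: f₀=-3, f₁=-1.88, f₂=-1.72, f₃=-2.52, f₄=-4.28, f₅=-7.
(h/2)·[f₀ + 2f₁ + 2f₂ + 2f₃ + 2f₄ + f₅] = 0.2·(-30.8) = -6.16.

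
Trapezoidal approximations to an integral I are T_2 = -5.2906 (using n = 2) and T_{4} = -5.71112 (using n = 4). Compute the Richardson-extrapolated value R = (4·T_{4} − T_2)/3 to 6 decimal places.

-5.851293

R = (4·T_{4} − T_2) / 3 = (4·(-5.71112) − (-5.2906))/3 = (-17.55388)/3 = -5.851293.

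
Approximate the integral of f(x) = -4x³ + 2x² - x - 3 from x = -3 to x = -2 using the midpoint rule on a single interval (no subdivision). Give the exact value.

74.5

M = (b−a)·f(-2.5) = 1·(74.5) = 74.5.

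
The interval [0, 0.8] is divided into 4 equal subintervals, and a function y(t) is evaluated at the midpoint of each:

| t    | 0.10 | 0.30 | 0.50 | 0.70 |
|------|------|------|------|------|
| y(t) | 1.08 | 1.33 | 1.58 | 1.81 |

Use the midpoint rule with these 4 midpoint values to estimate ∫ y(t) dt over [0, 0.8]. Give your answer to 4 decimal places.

1.1600

h = 0.2, n = 4.
h·[y(m₁) + y(m₂) + y(m₃) + y(m₄)] = 0.2·(5.80) = 1.1600.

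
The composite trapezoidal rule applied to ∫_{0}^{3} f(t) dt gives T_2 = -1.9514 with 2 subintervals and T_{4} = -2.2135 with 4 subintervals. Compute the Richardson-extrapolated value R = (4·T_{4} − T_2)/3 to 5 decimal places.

-2.30087

R = (4·T_{4} − T_2) / 3 = (4·(-2.2135) − (-1.9514))/3 = (-6.9026)/3 = -2.30087.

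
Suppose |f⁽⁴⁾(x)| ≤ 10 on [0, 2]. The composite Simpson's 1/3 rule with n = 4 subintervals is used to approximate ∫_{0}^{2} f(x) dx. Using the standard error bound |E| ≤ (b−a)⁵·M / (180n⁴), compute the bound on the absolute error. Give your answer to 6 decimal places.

0.006944

|E| ≤ (2)⁵·10 / (180·4⁴) = 320/46080 = 0.006944.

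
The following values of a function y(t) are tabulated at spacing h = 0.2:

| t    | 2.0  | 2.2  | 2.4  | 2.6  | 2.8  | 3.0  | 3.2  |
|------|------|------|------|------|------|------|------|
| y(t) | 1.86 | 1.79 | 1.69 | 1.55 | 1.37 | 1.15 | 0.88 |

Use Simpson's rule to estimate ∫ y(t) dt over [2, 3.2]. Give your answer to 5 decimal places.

h = 0.2, n = 6.
(h/3)·[y₀ + 4y₁ + 2y₂ + 4y₃ + 2y₄ + 4y₅ + y₆] = 0.066667·(26.82) = 1.78800.

1.78800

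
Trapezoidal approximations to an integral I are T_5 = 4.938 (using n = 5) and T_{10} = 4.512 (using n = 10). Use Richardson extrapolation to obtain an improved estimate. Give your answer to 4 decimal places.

4.3700

R = (4·T_{10} − T_5) / 3 = (4·4.512 − 4.938)/3 = (13.110)/3 = 4.3700.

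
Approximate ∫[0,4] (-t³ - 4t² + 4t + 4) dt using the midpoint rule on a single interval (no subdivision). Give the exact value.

M = (b−a)·f(2) = 4·(-12) = -48.

-48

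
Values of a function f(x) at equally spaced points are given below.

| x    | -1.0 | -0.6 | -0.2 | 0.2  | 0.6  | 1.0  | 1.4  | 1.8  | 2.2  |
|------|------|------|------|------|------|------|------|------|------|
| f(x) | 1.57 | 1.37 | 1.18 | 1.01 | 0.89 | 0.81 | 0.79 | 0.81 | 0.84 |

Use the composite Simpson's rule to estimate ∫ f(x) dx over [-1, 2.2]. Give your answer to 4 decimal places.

3.2173

h = 0.4, n = 8.
(h/3)·[y₀ + 4y₁ + 2y₂ + 4y₃ + 2y₄ + 4y₅ + 2y₆ + 4y₇ + y₈] = 0.133333·(24.13) = 3.2173.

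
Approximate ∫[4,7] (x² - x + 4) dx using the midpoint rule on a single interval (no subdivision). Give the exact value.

86.25

M = (b−a)·f(5.5) = 3·(28.75) = 86.25.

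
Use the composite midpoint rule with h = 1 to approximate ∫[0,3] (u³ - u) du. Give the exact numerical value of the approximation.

14.625

h = (3 − 0)/3 = 1.
Midpoints m₁,…,m₃ = 0.5, 1.5, 2.5.
f(m₁)=-0.375, f(m₂)=1.875, f(m₃)=13.125.
h·[f(m₁) + f(m₂) + f(m₃)] = 1·(14.625) = 14.625.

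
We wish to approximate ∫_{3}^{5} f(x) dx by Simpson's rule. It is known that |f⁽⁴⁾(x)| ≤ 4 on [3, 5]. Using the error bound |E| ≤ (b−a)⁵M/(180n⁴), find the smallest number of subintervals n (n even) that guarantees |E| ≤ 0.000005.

20

Need 128/(180n⁴) ≤ 0.000005.
n⁴ ≥ 128/(180·0.000005) = 142222 ⇒ n ≥ 19.4197, so the smallest even n is 20. (n must be even for Simpson's rule.)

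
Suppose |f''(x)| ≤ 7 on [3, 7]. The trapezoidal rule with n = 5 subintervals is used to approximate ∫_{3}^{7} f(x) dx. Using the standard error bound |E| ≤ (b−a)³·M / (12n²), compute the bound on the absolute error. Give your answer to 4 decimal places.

1.4933

|E| ≤ (4)³·7 / (12·5²) = 448/300 = 1.4933.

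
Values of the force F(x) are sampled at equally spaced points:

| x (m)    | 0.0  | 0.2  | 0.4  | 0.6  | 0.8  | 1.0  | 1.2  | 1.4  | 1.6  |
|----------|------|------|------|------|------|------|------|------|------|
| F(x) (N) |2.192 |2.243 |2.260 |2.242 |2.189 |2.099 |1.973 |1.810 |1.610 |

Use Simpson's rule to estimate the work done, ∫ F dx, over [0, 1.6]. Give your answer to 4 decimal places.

h = 0.2, n = 8.
(h/3)·[y₀ + 4y₁ + 2y₂ + 4y₃ + 2y₄ + 4y₅ + 2y₆ + 4y₇ + y₈] = 0.066667·(50.222) = 3.3481.

3.3481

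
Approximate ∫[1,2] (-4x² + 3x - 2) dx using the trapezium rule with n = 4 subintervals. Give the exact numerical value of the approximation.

h = (2 − 1)/4 = 0.25.
Nodes x₀,…,x₄ = 1, 1.25, 1.5, 1.75, 2.
f(x) = -4x² + 3x - 2: f₀=-3, f₁=-4.5, f₂=-6.5, f₃=-9, f₄=-12.
(h/2)·[f₀ + 2f₁ + 2f₂ + 2f₃ + f₄] = 0.125·(-55) = -6.875.

-6.875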